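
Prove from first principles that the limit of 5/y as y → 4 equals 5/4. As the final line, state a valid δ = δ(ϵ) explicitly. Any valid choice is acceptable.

Fix ϵ > 0. We seek δ > 0 such that 0 < |y − 4| < δ implies |5/y − (5/4)| < ϵ.
|5/y − (5/4)| = 5·|4 − y|/(4·|y|) = 5|y − 4|/(4|y|).
Require δ ≤ 2 so that |y| > 4 − 2 = 2, hence 4|y| > 8.
Then |5/y − (5/4)| < 5|y − 4|/8, which is < ϵ when |y − 4| < (8/5)ϵ.
Take δ = min(2, (8/5)ϵ). Then 0 < |y − 4| < δ gives both |y − 4| < 2 and |y − 4| < (8/5)ϵ, so |5/y − (5/4)| < ϵ.

δ = min(2, (8/5)ϵ)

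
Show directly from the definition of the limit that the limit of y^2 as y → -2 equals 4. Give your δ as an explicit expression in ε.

δ = min(2, ε/6)

Suppose ε > 0. We seek δ > 0 with 0 < |y + 2| < δ ⇒ |y^2 − 4| < ε.
Factor: y^2 − 4 = (y + 2)(y - 2), so |y^2 − 4| = |y + 2|·|y - 2|.
Restrict δ ≤ 2. Then |y + 2| < 2 gives |y| < 4, so by the triangle inequality |y - 2| ≤ 4 + 2 = 6.
Hence |y^2 − 4| ≤ 6|y + 2|, which is < ε once |y + 2| < ε/6.
Take δ = min(2, ε/6). If 0 < |y + 2| < δ then both bounds hold and |y^2 − 4| ≤ 6|y + 2| < 6·(ε/6) = ε.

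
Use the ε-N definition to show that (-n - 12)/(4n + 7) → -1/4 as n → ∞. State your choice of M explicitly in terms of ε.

Let ε > 0. For n ≥ 1, |(-n - 12)/(4n + 7) + 1/4| = |-41|/(4(4n + 7)) = 41/(4(4n + 7)).
Since 4n + 7 ≥ 4n for n ≥ 1, this is ≤ 41/(4·4n) = (41/16)/n.
So |(-n - 12)/(4n + 7) + 1/4| < ε whenever n > (41/16)/ε.
Take M = (41/16)/ε. If n > M then |(-n - 12)/(4n + 7) + 1/4| ≤ (41/16)/n < ε.

M = (41/16)/ε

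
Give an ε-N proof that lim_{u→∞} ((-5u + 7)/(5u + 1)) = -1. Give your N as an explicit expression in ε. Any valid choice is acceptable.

N = (8/5)/ε

Let ε > 0. We seek N > 0 such that u > N implies |(-5u + 7)/(5u + 1) + 1| < ε.
(-5u + 7)/(5u + 1) + 1 = (5(-5u + 7) − (-5)(5u + 1)) / (5(5u + 1)) = 40/(5(5u + 1)).
For u > 0 we have 5u + 1 > 5u, so |(-5u + 7)/(5u + 1) + 1| = 40/(5(5u + 1)) < 40/(5·5u) = (8/5)/u.
Thus |(-5u + 7)/(5u + 1) + 1| < ε whenever u > (8/5)/ε.
Take N = (8/5)/ε. If u > N then |(-5u + 7)/(5u + 1) + 1| < (8/5)/u < ε.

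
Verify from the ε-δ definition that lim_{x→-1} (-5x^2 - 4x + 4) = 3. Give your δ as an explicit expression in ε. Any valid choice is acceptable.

δ = min(1, ε/11)

Fix ε > 0. We want δ > 0 such that 0 < |x + 1| < δ implies |(-5x^2 - 4x + 4) − 3| < ε.
(-5x^2 - 4x + 4) − 3 = -5x^2 - 4x + 1 = (x + 1)(-5x + 1).
So |(-5x^2 - 4x + 4) − 3| = |x + 1|·|-5x + 1|.
Assume first that |x + 1| < 1, so |x| < 2. Then |-5x + 1| ≤ 5·2 + 1 = 11.
Hence |(-5x^2 - 4x + 4) − 3| ≤ 11|x + 1| < ε provided |x + 1| < ε/11.
Choosing δ = min(1, ε/11) ensures both conditions, hence |(-5x^2 - 4x + 4) − 3| < ε.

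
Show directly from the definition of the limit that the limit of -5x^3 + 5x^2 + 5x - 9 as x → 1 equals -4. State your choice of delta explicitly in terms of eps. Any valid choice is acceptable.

Let eps > 0. We want delta > 0 such that 0 < |x − 1| < delta implies |(-5x^3 + 5x^2 + 5x - 9) + 4| < eps.
(-5x^3 + 5x^2 + 5x - 9) + 4 = -5x^3 + 5x^2 + 5x - 5 = (x − 1)(-5x^2 + 5).
So |(-5x^3 + 5x^2 + 5x - 9) + 4| = |x − 1|·|-5x^2 + 5|.
Require delta ≤ 2. Then |x − 1| < 2 gives |x| < 3, and by the triangle inequality |-5x^2 + 5| ≤ 5·3^2 + 5 = 50.
Hence |(-5x^3 + 5x^2 + 5x - 9) + 4| ≤ 50|x − 1| < eps provided |x − 1| < eps/50.
Take delta = min(2, eps/50). Then 0 < |x − 1| < delta gives both |x − 1| < 2 and |x − 1| < eps/50, so |(-5x^3 + 5x^2 + 5x - 9) + 4| < eps.

delta = min(2, eps/50)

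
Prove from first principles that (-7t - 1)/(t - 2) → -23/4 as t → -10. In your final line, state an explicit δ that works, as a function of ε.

Fix ε > 0. We want δ > 0 with 0 < |t + 10| < δ ⇒ |(-7t - 1)/(t - 2) + 23/4| < ε.
Combining over a common denominator, (-7t - 1)/(t - 2) + 23/4 = [(-7t - 1)·(-12) − 69·(t - 2)] / [(-12)·(t - 2)] = 15(t + 10) / ((-12)(t - 2)).
So |(-7t - 1)/(t - 2) + 23/4| = 15|t + 10| / (12·|t − 2|).
Require δ ≤ 6, so |t − 2| ≥ |-12| − |t + 10| > 12 − 6 = 6.
Hence |(-7t - 1)/(t - 2) + 23/4| < 15|t + 10|/(12·6) = (5/24)|t + 10|, which is < ε once |t + 10| < (24/5)ε.
Take δ = min(6, (24/5)ε). Then 0 < |t + 10| < δ forces both bounds, so |(-7t - 1)/(t - 2) + 23/4| < ε.

δ = min(6, (24/5)ε)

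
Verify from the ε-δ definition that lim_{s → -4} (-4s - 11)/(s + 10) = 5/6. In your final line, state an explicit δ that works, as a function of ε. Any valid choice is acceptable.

Fix ε > 0. We want δ > 0 with 0 < |s + 4| < δ ⇒ |(-4s - 11)/(s + 10) − (5/6)| < ε.
Combining over a common denominator, (-4s - 11)/(s + 10) − (5/6) = [(-4s - 11)·6 − 5·(s + 10)] / [6·(s + 10)] = -29(s + 4) / (6(s + 10)).
So |(-4s - 11)/(s + 10) − (5/6)| = 29|s + 4| / (6·|s + 10|).
Require δ ≤ 3, so |s + 10| ≥ |6| − |s + 4| > 6 − 3 = 3.
Hence |(-4s - 11)/(s + 10) − (5/6)| < 29|s + 4|/(6·3) = (29/18)|s + 4|, which is < ε once |s + 4| < (18/29)ε.
Take δ = min(3, (18/29)ε). Then 0 < |s + 4| < δ forces both bounds, so |(-4s - 11)/(s + 10) − (5/6)| < ε.

δ = min(3, (18/29)ε)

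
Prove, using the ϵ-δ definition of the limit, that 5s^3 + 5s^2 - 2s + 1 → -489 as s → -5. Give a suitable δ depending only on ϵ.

δ = min(1, ϵ/398)

Let ϵ > 0. We want δ > 0 such that 0 < |s + 5| < δ implies |(5s^3 + 5s^2 - 2s + 1) + 489| < ϵ.
(5s^3 + 5s^2 - 2s + 1) + 489 = 5s^3 + 5s^2 - 2s + 490 = (s + 5)(5s^2 - 20s + 98).
So |(5s^3 + 5s^2 - 2s + 1) + 489| = |s + 5|·|5s^2 - 20s + 98|.
Require δ ≤ 1. Then |s + 5| < 1 gives |s| < 6, and by the triangle inequality |5s^2 - 20s + 98| ≤ 5·6^2 + 20·6 + 98 = 398.
Hence |(5s^3 + 5s^2 - 2s + 1) + 489| ≤ 398|s + 5| < ϵ provided |s + 5| < ϵ/398.
Take δ = min(1, ϵ/398). Then 0 < |s + 5| < δ gives both |s + 5| < 1 and |s + 5| < ϵ/398, so |(5s^3 + 5s^2 - 2s + 1) + 489| < ϵ.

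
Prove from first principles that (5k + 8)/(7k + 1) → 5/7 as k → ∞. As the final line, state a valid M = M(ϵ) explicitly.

M = (51/49)/ϵ

Let ϵ > 0. For k ≥ 1, |(5k + 8)/(7k + 1) − (5/7)| = |51|/(7(7k + 1)) = 51/(7(7k + 1)).
Since 7k + 1 ≥ 7k for k ≥ 1, this is ≤ 51/(7·7k) = (51/49)/k.
So |(5k + 8)/(7k + 1) − (5/7)| < ϵ whenever k > (51/49)/ϵ.
Take M = (51/49)/ϵ. If k > M then |(5k + 8)/(7k + 1) − (5/7)| ≤ (51/49)/k < ϵ.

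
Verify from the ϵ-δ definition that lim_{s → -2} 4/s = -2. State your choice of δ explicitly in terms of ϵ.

δ = min(1, (1/2)ϵ)

Fix ϵ > 0. We seek δ > 0 such that 0 < |s + 2| < δ implies |4/s + 2| < ϵ.
|4/s + 2| = 4·|-2 − s|/(2·|s|) = 4|s + 2|/(2|s|).
Require δ ≤ 1 so that |s| > 2 − 1 = 1, hence 2|s| > 2.
Then |4/s + 2| < 4|s + 2|/2, which is < ϵ when |s + 2| < (1/2)ϵ.
Take δ = min(1, (1/2)ϵ). Then 0 < |s + 2| < δ gives both |s + 2| < 1 and |s + 2| < (1/2)ϵ, so |4/s + 2| < ϵ.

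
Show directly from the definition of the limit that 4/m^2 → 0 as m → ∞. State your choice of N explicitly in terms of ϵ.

N = (4/ϵ)^{1/2}

Suppose ϵ > 0. For m ≥ 1, |4/m^2 − 0| = 4/m^2.
4/m^2 < ϵ ⇔ m^2 > 4/ϵ ⇔ m > (4/ϵ)^{1/2}.
Take N = (4/ϵ)^{1/2}. Then m > N implies 4/m^2 < ϵ.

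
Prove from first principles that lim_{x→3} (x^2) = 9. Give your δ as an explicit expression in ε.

Fix ε > 0. We seek δ > 0 with 0 < |x − 3| < δ ⇒ |x^2 − 9| < ε.
Factor: x^2 − 9 = (x − 3)(x + 3), so |x^2 − 9| = |x − 3|·|x + 3|.
Restrict δ ≤ 2. Then |x − 3| < 2 gives |x| < 5, so by the triangle inequality |x + 3| ≤ 5 + 3 = 8.
Hence |x^2 − 9| ≤ 8|x − 3|, which is < ε once |x − 3| < ε/8.
Take δ = min(2, ε/8). If 0 < |x − 3| < δ then both bounds hold and |x^2 − 9| ≤ 8|x − 3| < 8·(ε/8) = ε.

δ = min(2, ε/8)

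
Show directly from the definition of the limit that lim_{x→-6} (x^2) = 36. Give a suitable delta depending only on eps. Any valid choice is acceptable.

Let eps > 0 be given. We seek delta > 0 with 0 < |x + 6| < delta ⇒ |x^2 − 36| < eps.
Factor: x^2 − 36 = (x + 6)(x - 6), so |x^2 − 36| = |x + 6|·|x - 6|.
Restrict delta ≤ 2. Then |x + 6| < 2 gives |x| < 8, so by the triangle inequality |x - 6| ≤ 8 + 6 = 14.
Hence |x^2 − 36| ≤ 14|x + 6|, which is < eps once |x + 6| < eps/14.
Take delta = min(2, eps/14). If 0 < |x + 6| < delta then both bounds hold and |x^2 − 36| ≤ 14|x + 6| < 14·(eps/14) = eps.

delta = min(2, eps/14)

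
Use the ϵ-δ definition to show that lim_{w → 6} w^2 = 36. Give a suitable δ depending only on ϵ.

Let ϵ > 0 be given. We seek δ > 0 with 0 < |w − 6| < δ ⇒ |w^2 − 36| < ϵ.
Factor: w^2 − 36 = (w − 6)(w + 6), so |w^2 − 36| = |w − 6|·|w + 6|.
Impose δ ≤ 2 so that |w| < 8; then |w + 6| ≤ 14.
Hence |w^2 − 36| ≤ 14|w − 6|, which is < ϵ once |w − 6| < ϵ/14.
Take δ = min(2, ϵ/14). If 0 < |w − 6| < δ then both bounds hold and |w^2 − 36| ≤ 14|w − 6| < 14·(ϵ/14) = ϵ.

δ = min(2, ϵ/14)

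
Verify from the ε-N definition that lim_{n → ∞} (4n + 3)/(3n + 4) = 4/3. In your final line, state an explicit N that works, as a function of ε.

N = (7/9)/ε

Let ε > 0. For n ≥ 1, |(4n + 3)/(3n + 4) − (4/3)| = |-7|/(3(3n + 4)) = 7/(3(3n + 4)).
Since 3n + 4 ≥ 3n for n ≥ 1, this is ≤ 7/(3·3n) = (7/9)/n.
So |(4n + 3)/(3n + 4) − (4/3)| < ε whenever n > (7/9)/ε.
Take N = (7/9)/ε. If n > N then |(4n + 3)/(3n + 4) − (4/3)| ≤ (7/9)/n < ε.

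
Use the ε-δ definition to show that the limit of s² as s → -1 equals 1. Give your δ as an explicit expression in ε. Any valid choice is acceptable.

Let ε > 0 be given. We seek δ > 0 with 0 < |s + 1| < δ ⇒ |s² − 1| < ε.
Factor: s² − 1 = (s + 1)(s - 1), so |s² − 1| = |s + 1|·|s - 1|.
Restrict δ ≤ 2. Then |s + 1| < 2 gives |s| < 3, so by the triangle inequality |s - 1| ≤ 3 + 1 = 4.
Hence |s² − 1| ≤ 4|s + 1|, which is < ε once |s + 1| < ε/4.
Take δ = min(2, ε/4). If 0 < |s + 1| < δ then both bounds hold and |s² − 1| ≤ 4|s + 1| < 4·(ε/4) = ε.

δ = min(2, ε/4)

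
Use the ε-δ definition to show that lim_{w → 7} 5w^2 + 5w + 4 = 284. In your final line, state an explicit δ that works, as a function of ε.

Let ε > 0. We want δ > 0 such that 0 < |w − 7| < δ implies |(5w^2 + 5w + 4) − 284| < ε.
(5w^2 + 5w + 4) − 284 = 5w^2 + 5w - 280 = (w − 7)(5w + 40).
So |(5w^2 + 5w + 4) − 284| = |w − 7|·|5w + 40|.
Assume first that |w − 7| < 1, so |w| < 8. Then |5w + 40| ≤ 5·8 + 40 = 80.
Hence |(5w^2 + 5w + 4) − 284| ≤ 80|w − 7| < ε provided |w − 7| < ε/80.
Choosing δ = min(1, ε/80) ensures both conditions, hence |(5w^2 + 5w + 4) − 284| < ε.

δ = min(1, ε/80)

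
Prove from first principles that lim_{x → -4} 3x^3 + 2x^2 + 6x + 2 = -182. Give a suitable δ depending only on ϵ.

Let ϵ > 0. We want δ > 0 such that 0 < |x + 4| < δ implies |(3x^3 + 2x^2 + 6x + 2) + 182| < ϵ.
(3x^3 + 2x^2 + 6x + 2) + 182 = 3x^3 + 2x^2 + 6x + 184 = (x + 4)(3x^2 - 10x + 46).
So |(3x^3 + 2x^2 + 6x + 2) + 182| = |x + 4|·|3x^2 - 10x + 46|.
Assume first that |x + 4| < 1, so |x| < 5. Then |3x^2 - 10x + 46| ≤ 3·5^2 + 10·5 + 46 = 171.
Hence |(3x^3 + 2x^2 + 6x + 2) + 182| ≤ 171|x + 4| < ϵ provided |x + 4| < ϵ/171.
Choosing δ = min(1, ϵ/171) ensures both conditions, hence |(3x^3 + 2x^2 + 6x + 2) + 182| < ϵ.

δ = min(1, ϵ/171)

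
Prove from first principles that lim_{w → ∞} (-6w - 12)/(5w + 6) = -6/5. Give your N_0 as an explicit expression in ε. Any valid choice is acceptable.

Let ε > 0. We seek N_0 > 0 such that w > N_0 implies |(-6w - 12)/(5w + 6) + 6/5| < ε.
(-6w - 12)/(5w + 6) + 6/5 = (5(-6w - 12) − (-6)(5w + 6)) / (5(5w + 6)) = -24/(5(5w + 6)).
For w > 0 we have 5w + 6 > 5w, so |(-6w - 12)/(5w + 6) + 6/5| = 24/(5(5w + 6)) < 24/(5·5w) = (24/25)/w.
Thus |(-6w - 12)/(5w + 6) + 6/5| < ε whenever w > (24/25)/ε.
Take N_0 = (24/25)/ε. If w > N_0 then |(-6w - 12)/(5w + 6) + 6/5| < (24/25)/w < ε.

N_0 = (24/25)/ε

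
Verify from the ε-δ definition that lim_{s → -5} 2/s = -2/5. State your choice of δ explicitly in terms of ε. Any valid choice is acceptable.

Let ε > 0. We seek δ > 0 such that 0 < |s + 5| < δ implies |2/s + 2/5| < ε.
|2/s + 2/5| = 2·|-5 − s|/(5·|s|) = 2|s + 5|/(5|s|).
Restrict δ ≤ 5/2. Then |s + 5| < 5/2 gives |s| > 5/2, so 5|s| > 25/2.
Then |2/s + 2/5| < 2|s + 5|/(25/2), which is < ε when |s + 5| < (25/4)ε.
Take δ = min(5/2, (25/4)ε). Then 0 < |s + 5| < δ gives both |s + 5| < 5/2 and |s + 5| < (25/4)ε, so |2/s + 2/5| < ε.

δ = min(5/2, (25/4)ε)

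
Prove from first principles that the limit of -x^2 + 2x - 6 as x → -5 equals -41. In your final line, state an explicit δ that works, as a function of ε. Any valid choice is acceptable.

Fix ε > 0. We want δ > 0 such that 0 < |x + 5| < δ implies |(-x^2 + 2x - 6) + 41| < ε.
(-x^2 + 2x - 6) + 41 = -x^2 + 2x + 35 = (x + 5)(-x + 7).
So |(-x^2 + 2x - 6) + 41| = |x + 5|·|-x + 7|.
Assume first that |x + 5| < 2, so |x| < 7. Then |-x + 7| ≤ 7 + 7 = 14.
Hence |(-x^2 + 2x - 6) + 41| ≤ 14|x + 5| < ε provided |x + 5| < ε/14.
Choosing δ = min(2, ε/14) ensures both conditions, hence |(-x^2 + 2x - 6) + 41| < ε.

δ = min(2, ε/14)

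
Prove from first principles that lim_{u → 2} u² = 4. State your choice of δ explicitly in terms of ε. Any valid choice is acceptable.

δ = min(1, ε/5)

Let ε > 0. We seek δ > 0 with 0 < |u − 2| < δ ⇒ |u² − 4| < ε.
Factor: u² − 4 = (u − 2)(u + 2), so |u² − 4| = |u − 2|·|u + 2|.
Restrict δ ≤ 1. Then |u − 2| < 1 gives |u| < 3, so by the triangle inequality |u + 2| ≤ 3 + 2 = 5.
Hence |u² − 4| ≤ 5|u − 2|, which is < ε once |u − 2| < ε/5.
Take δ = min(1, ε/5). If 0 < |u − 2| < δ then both bounds hold and |u² − 4| ≤ 5|u − 2| < 5·(ε/5) = ε.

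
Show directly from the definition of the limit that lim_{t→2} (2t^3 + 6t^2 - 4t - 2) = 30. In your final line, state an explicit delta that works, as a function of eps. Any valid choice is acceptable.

Suppose eps > 0. We want delta > 0 such that 0 < |t − 2| < delta implies |(2t^3 + 6t^2 - 4t - 2) − 30| < eps.
(2t^3 + 6t^2 - 4t - 2) − 30 = 2t^3 + 6t^2 - 4t - 32 = (t − 2)(2t^2 + 10t + 16).
So |(2t^3 + 6t^2 - 4t - 2) − 30| = |t − 2|·|2t^2 + 10t + 16|.
Assume first that |t − 2| < 2, so |t| < 4. Then |2t^2 + 10t + 16| ≤ 2·4^2 + 10·4 + 16 = 88.
Hence |(2t^3 + 6t^2 - 4t - 2) − 30| ≤ 88|t − 2| < eps provided |t − 2| < eps/88.
Choosing delta = min(2, eps/88) ensures both conditions, hence |(2t^3 + 6t^2 - 4t - 2) − 30| < eps.

delta = min(2, eps/88)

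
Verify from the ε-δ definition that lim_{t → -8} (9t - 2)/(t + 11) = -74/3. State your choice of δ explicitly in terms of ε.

δ = min(3/2, (9/202)ε)

Fix ε > 0. We want δ > 0 with 0 < |t + 8| < δ ⇒ |(9t - 2)/(t + 11) + 74/3| < ε.
Combining over a common denominator, (9t - 2)/(t + 11) + 74/3 = [(9t - 2)·3 − (-74)·(t + 11)] / [3·(t + 11)] = 101(t + 8) / (3(t + 11)).
So |(9t - 2)/(t + 11) + 74/3| = 101|t + 8| / (3·|t + 11|).
Restrict δ ≤ 3/2. Then |t + 8| < 3/2 gives |t + 11| = |(t + 8) + 3| ≥ 3 − 3/2 = 3/2.
Hence |(9t - 2)/(t + 11) + 74/3| < 101|t + 8|/(3·(3/2)) = (202/9)|t + 8|, which is < ε once |t + 8| < (9/202)ε.
Take δ = min(3/2, (9/202)ε). Then 0 < |t + 8| < δ forces both bounds, so |(9t - 2)/(t + 11) + 74/3| < ε.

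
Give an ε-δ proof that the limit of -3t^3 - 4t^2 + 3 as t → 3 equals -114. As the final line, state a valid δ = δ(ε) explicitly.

Fix ε > 0. We want δ > 0 such that 0 < |t − 3| < δ implies |(-3t^3 - 4t^2 + 3) + 114| < ε.
(-3t^3 - 4t^2 + 3) + 114 = -3t^3 - 4t^2 + 117 = (t − 3)(-3t^2 - 13t - 39).
So |(-3t^3 - 4t^2 + 3) + 114| = |t − 3|·|-3t^2 - 13t - 39|.
Require δ ≤ 1. Then |t − 3| < 1 gives |t| < 4, and by the triangle inequality |-3t^2 - 13t - 39| ≤ 3·4^2 + 13·4 + 39 = 139.
Hence |(-3t^3 - 4t^2 + 3) + 114| ≤ 139|t − 3| < ε provided |t − 3| < ε/139.
Choosing δ = min(1, ε/139) ensures both conditions, hence |(-3t^3 - 4t^2 + 3) + 114| < ε.

δ = min(1, ε/139)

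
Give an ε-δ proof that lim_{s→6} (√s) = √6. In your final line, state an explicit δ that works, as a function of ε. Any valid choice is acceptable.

Suppose ε > 0. We want δ > 0 such that 0 < |s − 6| < δ implies |√s − √6| < ε.
Multiplying by the conjugate, |√s − √6| = |s − 6|/(√s + √6).
Restrict δ ≤ 6 so that |s − 6| < 6 forces s > 0, and then √s + √6 > √6.
Hence |√s − √6| < |s − 6|/√6, which is < ε once |s − 6| < √6·ε.
Take δ = min(6, √6·ε). If 0 < |s − 6| < δ then s > 0 and |√s − √6| < |s − 6|/√6 < ε.

δ = min(6, √6·ε)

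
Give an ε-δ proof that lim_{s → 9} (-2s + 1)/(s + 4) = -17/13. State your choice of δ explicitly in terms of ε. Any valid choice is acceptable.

Let ε > 0 be given. We want δ > 0 with 0 < |s − 9| < δ ⇒ |(-2s + 1)/(s + 4) + 17/13| < ε.
Combining over a common denominator, (-2s + 1)/(s + 4) + 17/13 = [(-2s + 1)·13 − (-17)·(s + 4)] / [13·(s + 4)] = -9(s − 9) / (13(s + 4)).
So |(-2s + 1)/(s + 4) + 17/13| = 9|s − 9| / (13·|s + 4|).
Restrict δ ≤ 13/2. Then |s − 9| < 13/2 gives |s + 4| = |(s − 9) + 13| ≥ 13 − 13/2 = 13/2.
Hence |(-2s + 1)/(s + 4) + 17/13| < 9|s − 9|/(13·(13/2)) = (18/169)|s − 9|, which is < ε once |s − 9| < (169/18)ε.
Take δ = min(13/2, (169/18)ε). Then 0 < |s − 9| < δ forces both bounds, so |(-2s + 1)/(s + 4) + 17/13| < ε.

δ = min(13/2, (169/18)ε)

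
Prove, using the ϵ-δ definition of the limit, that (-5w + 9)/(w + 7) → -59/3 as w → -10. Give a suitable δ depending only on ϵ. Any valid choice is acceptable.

δ = min(3/2, (9/88)ϵ)

Let ϵ > 0 be given. We want δ > 0 with 0 < |w + 10| < δ ⇒ |(-5w + 9)/(w + 7) + 59/3| < ϵ.
Combining over a common denominator, (-5w + 9)/(w + 7) + 59/3 = [(-5w + 9)·(-3) − 59·(w + 7)] / [(-3)·(w + 7)] = -44(w + 10) / ((-3)(w + 7)).
So |(-5w + 9)/(w + 7) + 59/3| = 44|w + 10| / (3·|w + 7|).
Restrict δ ≤ 3/2. Then |w + 10| < 3/2 gives |w + 7| = |(w + 10) + (-3)| ≥ 3 − 3/2 = 3/2.
Hence |(-5w + 9)/(w + 7) + 59/3| < 44|w + 10|/(3·(3/2)) = (88/9)|w + 10|, which is < ϵ once |w + 10| < (9/88)ϵ.
Take δ = min(3/2, (9/88)ϵ). Then 0 < |w + 10| < δ forces both bounds, so |(-5w + 9)/(w + 7) + 59/3| < ϵ.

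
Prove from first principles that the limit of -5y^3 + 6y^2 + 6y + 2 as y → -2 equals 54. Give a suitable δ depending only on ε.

Let ε > 0 be given. We want δ > 0 such that 0 < |y + 2| < δ implies |(-5y^3 + 6y^2 + 6y + 2) − 54| < ε.
(-5y^3 + 6y^2 + 6y + 2) − 54 = -5y^3 + 6y^2 + 6y - 52 = (y + 2)(-5y^2 + 16y - 26).
So |(-5y^3 + 6y^2 + 6y + 2) − 54| = |y + 2|·|-5y^2 + 16y - 26|.
Assume first that |y + 2| < 1, so |y| < 3. Then |-5y^2 + 16y - 26| ≤ 5·3^2 + 16·3 + 26 = 119.
Hence |(-5y^3 + 6y^2 + 6y + 2) − 54| ≤ 119|y + 2| < ε provided |y + 2| < ε/119.
Take δ = min(1, ε/119). Then 0 < |y + 2| < δ gives both |y + 2| < 1 and |y + 2| < ε/119, so |(-5y^3 + 6y^2 + 6y + 2) − 54| < ε.

δ = min(1, ε/119)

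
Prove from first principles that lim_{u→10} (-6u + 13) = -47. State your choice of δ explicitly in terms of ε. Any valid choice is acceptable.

Fix ε > 0. We need δ > 0 so that 0 < |u − 10| < δ implies |(-6u + 13) + 47| < ε.
Since (-6u + 13) + 47 = -6(u − 10), we have |(-6u + 13) + 47| = 6|u − 10|.
Thus it suffices that |u − 10| < ε/6.
Choosing δ = ε/6 gives |(-6u + 13) + 47| = 6|u − 10| < ε whenever |u − 10| < δ.

δ = ε/6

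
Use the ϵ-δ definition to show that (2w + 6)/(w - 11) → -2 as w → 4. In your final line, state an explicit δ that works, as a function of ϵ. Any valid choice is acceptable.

δ = min(7/2, (7/8)ϵ)

Let ϵ > 0 be given. We want δ > 0 with 0 < |w − 4| < δ ⇒ |(2w + 6)/(w - 11) + 2| < ϵ.
Combining over a common denominator, (2w + 6)/(w - 11) + 2 = [(2w + 6)·(-7) − 14·(w - 11)] / [(-7)·(w - 11)] = -28(w − 4) / ((-7)(w - 11)).
So |(2w + 6)/(w - 11) + 2| = 28|w − 4| / (7·|w − 11|).
Restrict δ ≤ 7/2. Then |w − 4| < 7/2 gives |w − 11| = |(w − 4) + (-7)| ≥ 7 − 7/2 = 7/2.
Hence |(2w + 6)/(w - 11) + 2| < 28|w − 4|/(7·(7/2)) = (8/7)|w − 4|, which is < ϵ once |w − 4| < (7/8)ϵ.
Take δ = min(7/2, (7/8)ϵ). Then 0 < |w − 4| < δ forces both bounds, so |(2w + 6)/(w - 11) + 2| < ϵ.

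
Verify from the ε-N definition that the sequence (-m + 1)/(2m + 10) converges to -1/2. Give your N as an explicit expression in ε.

Fix ε > 0. For m ≥ 1, |(-m + 1)/(2m + 10) + 1/2| = |12|/(2(2m + 10)) = 12/(2(2m + 10)).
Since 2m + 10 ≥ 2m for m ≥ 1, this is ≤ 12/(2·2m) = 3/m.
So |(-m + 1)/(2m + 10) + 1/2| < ε whenever m > 3/ε.
Take N = 3/ε. If m > N then |(-m + 1)/(2m + 10) + 1/2| ≤ 3/m < ε.

N = 3/ε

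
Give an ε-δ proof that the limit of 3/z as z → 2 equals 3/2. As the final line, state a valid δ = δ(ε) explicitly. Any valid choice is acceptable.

δ = min(1, (2/3)ε)

Let ε > 0 be given. We seek δ > 0 such that 0 < |z − 2| < δ implies |3/z − (3/2)| < ε.
|3/z − (3/2)| = 3·|2 − z|/(2·|z|) = 3|z − 2|/(2|z|).
Restrict δ ≤ 1. Then |z − 2| < 1 gives |z| > 1, so 2|z| > 2.
Then |3/z − (3/2)| < 3|z − 2|/2, which is < ε when |z − 2| < (2/3)ε.
Take δ = min(1, (2/3)ε). Then 0 < |z − 2| < δ gives both |z − 2| < 1 and |z − 2| < (2/3)ε, so |3/z − (3/2)| < ε.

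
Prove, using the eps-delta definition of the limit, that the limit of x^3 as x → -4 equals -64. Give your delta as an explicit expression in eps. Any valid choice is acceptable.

Fix eps > 0. We seek delta > 0 with 0 < |x + 4| < delta ⇒ |x^3 + 64| < eps.
Factor: x^3 + 64 = (x + 4)(x^2 - 4x + 16), so |x^3 + 64| = |x + 4|·|x^2 - 4x + 16|.
Impose delta ≤ 2 so that |x| < 6; then |x^2 - 4x + 16| ≤ 76.
Hence |x^3 + 64| ≤ 76|x + 4|, which is < eps once |x + 4| < eps/76.
Take delta = min(2, eps/76). If 0 < |x + 4| < delta then both bounds hold and |x^3 + 64| ≤ 76|x + 4| < 76·(eps/76) = eps.

delta = min(2, eps/76)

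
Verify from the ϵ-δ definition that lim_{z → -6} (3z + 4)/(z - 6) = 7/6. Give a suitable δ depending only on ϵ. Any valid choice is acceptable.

Let ϵ > 0 be given. We want δ > 0 with 0 < |z + 6| < δ ⇒ |(3z + 4)/(z - 6) − (7/6)| < ϵ.
Combining over a common denominator, (3z + 4)/(z - 6) − (7/6) = [(3z + 4)·(-12) − (-14)·(z - 6)] / [(-12)·(z - 6)] = -22(z + 6) / ((-12)(z - 6)).
So |(3z + 4)/(z - 6) − (7/6)| = 22|z + 6| / (12·|z − 6|).
Require δ ≤ 6, so |z − 6| ≥ |-12| − |z + 6| > 12 − 6 = 6.
Hence |(3z + 4)/(z - 6) − (7/6)| < 22|z + 6|/(12·6) = (11/36)|z + 6|, which is < ϵ once |z + 6| < (36/11)ϵ.
Take δ = min(6, (36/11)ϵ). Then 0 < |z + 6| < δ forces both bounds, so |(3z + 4)/(z - 6) − (7/6)| < ϵ.

δ = min(6, (36/11)ϵ)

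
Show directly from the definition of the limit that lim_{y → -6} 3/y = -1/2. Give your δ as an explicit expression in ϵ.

δ = min(3, 6ϵ)

Let ϵ > 0 be given. We seek δ > 0 such that 0 < |y + 6| < δ implies |3/y + 1/2| < ϵ.
|3/y + 1/2| = 3·|-6 − y|/(6·|y|) = 3|y + 6|/(6|y|).
Restrict δ ≤ 3. Then |y + 6| < 3 gives |y| > 3, so 6|y| > 18.
Then |3/y + 1/2| < 3|y + 6|/18, which is < ϵ when |y + 6| < 6ϵ.
Take δ = min(3, 6ϵ). Then 0 < |y + 6| < δ gives both |y + 6| < 3 and |y + 6| < 6ϵ, so |3/y + 1/2| < ϵ.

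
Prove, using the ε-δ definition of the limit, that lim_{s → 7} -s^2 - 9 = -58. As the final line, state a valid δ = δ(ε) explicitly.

δ = min(2, ε/16)

Fix ε > 0. We want δ > 0 such that 0 < |s − 7| < δ implies |(-s^2 - 9) + 58| < ε.
(-s^2 - 9) + 58 = -s^2 + 49 = (s − 7)(-s - 7).
So |(-s^2 - 9) + 58| = |s − 7|·|-s - 7|.
Assume first that |s − 7| < 2, so |s| < 9. Then |-s - 7| ≤ 9 + 7 = 16.
Hence |(-s^2 - 9) + 58| ≤ 16|s − 7| < ε provided |s − 7| < ε/16.
Choosing δ = min(2, ε/16) ensures both conditions, hence |(-s^2 - 9) + 58| < ε.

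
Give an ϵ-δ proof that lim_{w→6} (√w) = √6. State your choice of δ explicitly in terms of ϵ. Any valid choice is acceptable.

Let ϵ > 0. We want δ > 0 such that 0 < |w − 6| < δ implies |√w − √6| < ϵ.
Multiplying by the conjugate, |√w − √6| = |w − 6|/(√w + √6).
Restrict δ ≤ 6 so that |w − 6| < 6 forces w > 0, and then √w + √6 > √6.
Hence |√w − √6| < |w − 6|/√6, which is < ϵ once |w − 6| < √6·ϵ.
Take δ = min(6, √6·ϵ). If 0 < |w − 6| < δ then w > 0 and |√w − √6| < |w − 6|/√6 < ϵ.

δ = min(6, √6·ϵ)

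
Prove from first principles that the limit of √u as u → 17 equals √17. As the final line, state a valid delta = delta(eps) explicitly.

delta = min(17, √17·eps)

Suppose eps > 0. We want delta > 0 such that 0 < |u − 17| < delta implies |√u − √17| < eps.
Rationalise: √u − √17 = (u − 17)/(√u + √17), so |√u − √17| = |u − 17|/(√u + √17).
Restrict delta ≤ 17 so that |u − 17| < 17 forces u > 0, and then √u + √17 > √17.
Hence |√u − √17| < |u − 17|/√17, which is < eps once |u − 17| < √17·eps.
Take delta = min(17, √17·eps). If 0 < |u − 17| < delta then u > 0 and |√u − √17| < |u − 17|/√17 < eps.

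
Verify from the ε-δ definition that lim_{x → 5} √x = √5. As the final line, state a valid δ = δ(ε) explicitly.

δ = min(5, √5·ε)

Let ε > 0 be given. We want δ > 0 such that 0 < |x − 5| < δ implies |√x − √5| < ε.
Multiplying by the conjugate, |√x − √5| = |x − 5|/(√x + √5).
Restrict δ ≤ 5 so that |x − 5| < 5 forces x > 0, and then √x + √5 > √5.
Hence |√x − √5| < |x − 5|/√5, which is < ε once |x − 5| < √5·ε.
Take δ = min(5, √5·ε). If 0 < |x − 5| < δ then x > 0 and |√x − √5| < |x − 5|/√5 < ε.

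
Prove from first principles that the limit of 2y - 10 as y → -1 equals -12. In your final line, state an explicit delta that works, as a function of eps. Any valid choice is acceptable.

Let eps > 0. We need delta > 0 so that 0 < |y + 1| < delta implies |(2y - 10) + 12| < eps.
|(2y - 10) + 12| = |2y + 2| = 2|y + 1|.
So 2|y + 1| < eps exactly when |y + 1| < eps/2.
Take delta = eps/2. If 0 < |y + 1| < delta then |(2y - 10) + 12| = 2|y + 1| < 2·(eps/2) = eps.

delta = eps/2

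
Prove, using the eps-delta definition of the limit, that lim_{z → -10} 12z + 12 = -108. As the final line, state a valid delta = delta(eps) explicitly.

delta = eps/12

Let eps > 0. We need delta > 0 so that 0 < |z + 10| < delta implies |(12z + 12) + 108| < eps.
Since (12z + 12) + 108 = 12(z + 10), we have |(12z + 12) + 108| = 12|z + 10|.
So 12|z + 10| < eps exactly when |z + 10| < eps/12.
Take delta = eps/12. If 0 < |z + 10| < delta then |(12z + 12) + 108| = 12|z + 10| < 12·(eps/12) = eps.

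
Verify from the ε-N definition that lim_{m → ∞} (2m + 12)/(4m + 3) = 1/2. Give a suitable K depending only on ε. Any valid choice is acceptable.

K = (21/8)/ε

Let ε > 0. For m ≥ 1, |(2m + 12)/(4m + 3) − (1/2)| = |42|/(4(4m + 3)) = 42/(4(4m + 3)).
Since 4m + 3 ≥ 4m for m ≥ 1, this is ≤ 42/(4·4m) = (21/8)/m.
So |(2m + 12)/(4m + 3) − (1/2)| < ε whenever m > (21/8)/ε.
Take K = (21/8)/ε. If m > K then |(2m + 12)/(4m + 3) − (1/2)| ≤ (21/8)/m < ε.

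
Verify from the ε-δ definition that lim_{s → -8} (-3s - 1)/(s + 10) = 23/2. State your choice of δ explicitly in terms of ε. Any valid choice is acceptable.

Let ε > 0 be given. We want δ > 0 with 0 < |s + 8| < δ ⇒ |(-3s - 1)/(s + 10) − (23/2)| < ε.
Combining over a common denominator, (-3s - 1)/(s + 10) − (23/2) = [(-3s - 1)·2 − 23·(s + 10)] / [2·(s + 10)] = -29(s + 8) / (2(s + 10)).
So |(-3s - 1)/(s + 10) − (23/2)| = 29|s + 8| / (2·|s + 10|).
Require δ ≤ 1, so |s + 10| ≥ |2| − |s + 8| > 2 − 1 = 1.
Hence |(-3s - 1)/(s + 10) − (23/2)| < 29|s + 8|/(2·1) = (29/2)|s + 8|, which is < ε once |s + 8| < (2/29)ε.
Take δ = min(1, (2/29)ε). Then 0 < |s + 8| < δ forces both bounds, so |(-3s - 1)/(s + 10) − (23/2)| < ε.

δ = min(1, (2/29)ε)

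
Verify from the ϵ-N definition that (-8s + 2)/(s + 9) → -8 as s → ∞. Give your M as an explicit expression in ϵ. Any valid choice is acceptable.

Suppose ϵ > 0. We seek M > 0 such that s > M implies |(-8s + 2)/(s + 9) + 8| < ϵ.
(-8s + 2)/(s + 9) + 8 = ((-8s + 2) − (-8)(s + 9)) / ((s + 9)) = 74/((s + 9)).
For s > 0 we have s + 9 > s, so |(-8s + 2)/(s + 9) + 8| = 74/((s + 9)) < 74/(s) = 74/s.
Thus |(-8s + 2)/(s + 9) + 8| < ϵ whenever s > 74/ϵ.
Take M = 74/ϵ. If s > M then |(-8s + 2)/(s + 9) + 8| < 74/s < ϵ.

M = 74/ϵ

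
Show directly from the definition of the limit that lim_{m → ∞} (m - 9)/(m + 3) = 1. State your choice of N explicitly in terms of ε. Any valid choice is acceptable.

N = 12/ε

Suppose ε > 0. For m ≥ 1, |(m - 9)/(m + 3) − 1| = |-12|/((m + 3)) = 12/((m + 3)).
Since m + 3 ≥ m for m ≥ 1, this is ≤ 12/(m) = 12/m.
So |(m - 9)/(m + 3) − 1| < ε whenever m > 12/ε.
Take N = 12/ε. If m > N then |(m - 9)/(m + 3) − 1| ≤ 12/m < ε.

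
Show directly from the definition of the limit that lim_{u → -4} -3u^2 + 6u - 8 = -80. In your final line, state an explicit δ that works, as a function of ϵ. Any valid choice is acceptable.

δ = min(1, ϵ/33)

Let ϵ > 0 be given. We want δ > 0 such that 0 < |u + 4| < δ implies |(-3u^2 + 6u - 8) + 80| < ϵ.
(-3u^2 + 6u - 8) + 80 = -3u^2 + 6u + 72 = (u + 4)(-3u + 18).
So |(-3u^2 + 6u - 8) + 80| = |u + 4|·|-3u + 18|.
Assume first that |u + 4| < 1, so |u| < 5. Then |-3u + 18| ≤ 3·5 + 18 = 33.
Hence |(-3u^2 + 6u - 8) + 80| ≤ 33|u + 4| < ϵ provided |u + 4| < ϵ/33.
Take δ = min(1, ϵ/33). Then 0 < |u + 4| < δ gives both |u + 4| < 1 and |u + 4| < ϵ/33, so |(-3u^2 + 6u - 8) + 80| < ϵ.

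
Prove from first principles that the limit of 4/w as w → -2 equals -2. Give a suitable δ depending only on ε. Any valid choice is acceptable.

Let ε > 0 be given. We seek δ > 0 such that 0 < |w + 2| < δ implies |4/w + 2| < ε.
|4/w + 2| = 4·|-2 − w|/(2·|w|) = 4|w + 2|/(2|w|).
Restrict δ ≤ 1. Then |w + 2| < 1 gives |w| > 1, so 2|w| > 2.
Then |4/w + 2| < 4|w + 2|/2, which is < ε when |w + 2| < (1/2)ε.
Take δ = min(1, (1/2)ε). Then 0 < |w + 2| < δ gives both |w + 2| < 1 and |w + 2| < (1/2)ε, so |4/w + 2| < ε.

δ = min(1, (1/2)ε)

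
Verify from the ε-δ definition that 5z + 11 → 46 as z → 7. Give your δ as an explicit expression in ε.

δ = ε/5

Fix ε > 0. We need δ > 0 so that 0 < |z − 7| < δ implies |(5z + 11) − 46| < ε.
|(5z + 11) − 46| = |5z - 35| = 5|z − 7|.
Thus it suffices that |z − 7| < ε/5.
Take δ = ε/5. If 0 < |z − 7| < δ then |(5z + 11) − 46| = 5|z − 7| < 5·(ε/5) = ε.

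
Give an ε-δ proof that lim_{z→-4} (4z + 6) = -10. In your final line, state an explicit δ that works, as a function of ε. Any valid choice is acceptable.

δ = ε/4

Fix ε > 0. We need δ > 0 so that 0 < |z + 4| < δ implies |(4z + 6) + 10| < ε.
|(4z + 6) + 10| = |4z + 16| = 4|z + 4|.
Thus it suffices that |z + 4| < ε/4.
Take δ = ε/4. If 0 < |z + 4| < δ then |(4z + 6) + 10| = 4|z + 4| < 4·(ε/4) = ε.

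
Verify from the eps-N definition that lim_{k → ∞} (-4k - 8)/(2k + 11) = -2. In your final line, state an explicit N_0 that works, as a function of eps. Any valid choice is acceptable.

Let eps > 0 be given. For k ≥ 1, |(-4k - 8)/(2k + 11) + 2| = |28|/(2(2k + 11)) = 28/(2(2k + 11)).
Since 2k + 11 ≥ 2k for k ≥ 1, this is ≤ 28/(2·2k) = 7/k.
So |(-4k - 8)/(2k + 11) + 2| < eps whenever k > 7/eps.
Take N_0 = 7/eps. If k > N_0 then |(-4k - 8)/(2k + 11) + 2| ≤ 7/k < eps.

N_0 = 7/eps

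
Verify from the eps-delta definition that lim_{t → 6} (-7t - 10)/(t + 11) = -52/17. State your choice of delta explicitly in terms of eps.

Let eps > 0. We want delta > 0 with 0 < |t − 6| < delta ⇒ |(-7t - 10)/(t + 11) + 52/17| < eps.
Combining over a common denominator, (-7t - 10)/(t + 11) + 52/17 = [(-7t - 10)·17 − (-52)·(t + 11)] / [17·(t + 11)] = -67(t − 6) / (17(t + 11)).
So |(-7t - 10)/(t + 11) + 52/17| = 67|t − 6| / (17·|t + 11|).
Require delta ≤ 17/2, so |t + 11| ≥ |17| − |t − 6| > 17 − 17/2 = 17/2.
Hence |(-7t - 10)/(t + 11) + 52/17| < 67|t − 6|/(17·(17/2)) = (134/289)|t − 6|, which is < eps once |t − 6| < (289/134)eps.
Take delta = min(17/2, (289/134)eps). Then 0 < |t − 6| < delta forces both bounds, so |(-7t - 10)/(t + 11) + 52/17| < eps.

delta = min(17/2, (289/134)eps)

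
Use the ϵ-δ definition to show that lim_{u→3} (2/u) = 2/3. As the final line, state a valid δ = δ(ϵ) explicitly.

Let ϵ > 0. We seek δ > 0 such that 0 < |u − 3| < δ implies |2/u − (2/3)| < ϵ.
|2/u − (2/3)| = 2·|3 − u|/(3·|u|) = 2|u − 3|/(3|u|).
Restrict δ ≤ 3/2. Then |u − 3| < 3/2 gives |u| > 3/2, so 3|u| > 9/2.
Then |2/u − (2/3)| < 2|u − 3|/(9/2), which is < ϵ when |u − 3| < (9/4)ϵ.
Take δ = min(3/2, (9/4)ϵ). Then 0 < |u − 3| < δ gives both |u − 3| < 3/2 and |u − 3| < (9/4)ϵ, so |2/u − (2/3)| < ϵ.

δ = min(3/2, (9/4)ϵ)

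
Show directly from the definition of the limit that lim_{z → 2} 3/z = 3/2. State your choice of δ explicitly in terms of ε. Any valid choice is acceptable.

δ = min(1, (2/3)ε)

Let ε > 0. We seek δ > 0 such that 0 < |z − 2| < δ implies |3/z − (3/2)| < ε.
|3/z − (3/2)| = 3·|2 − z|/(2·|z|) = 3|z − 2|/(2|z|).
Require δ ≤ 1 so that |z| > 2 − 1 = 1, hence 2|z| > 2.
Then |3/z − (3/2)| < 3|z − 2|/2, which is < ε when |z − 2| < (2/3)ε.
Take δ = min(1, (2/3)ε). Then 0 < |z − 2| < δ gives both |z − 2| < 1 and |z − 2| < (2/3)ε, so |3/z − (3/2)| < ε.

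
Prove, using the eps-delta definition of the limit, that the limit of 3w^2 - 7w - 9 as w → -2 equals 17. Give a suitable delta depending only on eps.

delta = min(2, eps/25)

Let eps > 0 be given. We want delta > 0 such that 0 < |w + 2| < delta implies |(3w^2 - 7w - 9) − 17| < eps.
(3w^2 - 7w - 9) − 17 = 3w^2 - 7w - 26 = (w + 2)(3w - 13).
So |(3w^2 - 7w - 9) − 17| = |w + 2|·|3w - 13|.
Assume first that |w + 2| < 2, so |w| < 4. Then |3w - 13| ≤ 3·4 + 13 = 25.
Hence |(3w^2 - 7w - 9) − 17| ≤ 25|w + 2| < eps provided |w + 2| < eps/25.
Take delta = min(2, eps/25). Then 0 < |w + 2| < delta gives both |w + 2| < 2 and |w + 2| < eps/25, so |(3w^2 - 7w - 9) − 17| < eps.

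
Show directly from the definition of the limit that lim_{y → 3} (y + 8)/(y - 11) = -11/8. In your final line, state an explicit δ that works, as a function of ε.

Let ε > 0 be given. We want δ > 0 with 0 < |y − 3| < δ ⇒ |(y + 8)/(y - 11) + 11/8| < ε.
Combining over a common denominator, (y + 8)/(y - 11) + 11/8 = [(y + 8)·(-8) − 11·(y - 11)] / [(-8)·(y - 11)] = -19(y − 3) / ((-8)(y - 11)).
So |(y + 8)/(y - 11) + 11/8| = 19|y − 3| / (8·|y − 11|).
Require δ ≤ 4, so |y − 11| ≥ |-8| − |y − 3| > 8 − 4 = 4.
Hence |(y + 8)/(y - 11) + 11/8| < 19|y − 3|/(8·4) = (19/32)|y − 3|, which is < ε once |y − 3| < (32/19)ε.
Take δ = min(4, (32/19)ε). Then 0 < |y − 3| < δ forces both bounds, so |(y + 8)/(y - 11) + 11/8| < ε.

δ = min(4, (32/19)ε)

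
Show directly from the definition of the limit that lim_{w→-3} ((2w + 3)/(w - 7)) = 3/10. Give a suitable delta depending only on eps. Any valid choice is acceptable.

Let eps > 0. We want delta > 0 with 0 < |w + 3| < delta ⇒ |(2w + 3)/(w - 7) − (3/10)| < eps.
Combining over a common denominator, (2w + 3)/(w - 7) − (3/10) = [(2w + 3)·(-10) − (-3)·(w - 7)] / [(-10)·(w - 7)] = -17(w + 3) / ((-10)(w - 7)).
So |(2w + 3)/(w - 7) − (3/10)| = 17|w + 3| / (10·|w − 7|).
Require delta ≤ 5, so |w − 7| ≥ |-10| − |w + 3| > 10 − 5 = 5.
Hence |(2w + 3)/(w - 7) − (3/10)| < 17|w + 3|/(10·5) = (17/50)|w + 3|, which is < eps once |w + 3| < (50/17)eps.
Take delta = min(5, (50/17)eps). Then 0 < |w + 3| < delta forces both bounds, so |(2w + 3)/(w - 7) − (3/10)| < eps.

delta = min(5, (50/17)eps)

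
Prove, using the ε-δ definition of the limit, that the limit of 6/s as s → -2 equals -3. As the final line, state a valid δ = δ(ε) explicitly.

δ = min(1, (1/3)ε)

Let ε > 0. We seek δ > 0 such that 0 < |s + 2| < δ implies |6/s + 3| < ε.
|6/s + 3| = 6·|-2 − s|/(2·|s|) = 6|s + 2|/(2|s|).
Restrict δ ≤ 1. Then |s + 2| < 1 gives |s| > 1, so 2|s| > 2.
Then |6/s + 3| < 6|s + 2|/2, which is < ε when |s + 2| < (1/3)ε.
Take δ = min(1, (1/3)ε). Then 0 < |s + 2| < δ gives both |s + 2| < 1 and |s + 2| < (1/3)ε, so |6/s + 3| < ε.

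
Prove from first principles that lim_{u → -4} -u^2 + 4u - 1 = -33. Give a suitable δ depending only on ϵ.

Fix ϵ > 0. We want δ > 0 such that 0 < |u + 4| < δ implies |(-u^2 + 4u - 1) + 33| < ϵ.
(-u^2 + 4u - 1) + 33 = -u^2 + 4u + 32 = (u + 4)(-u + 8).
So |(-u^2 + 4u - 1) + 33| = |u + 4|·|-u + 8|.
Assume first that |u + 4| < 1, so |u| < 5. Then |-u + 8| ≤ 5 + 8 = 13.
Hence |(-u^2 + 4u - 1) + 33| ≤ 13|u + 4| < ϵ provided |u + 4| < ϵ/13.
Take δ = min(1, ϵ/13). Then 0 < |u + 4| < δ gives both |u + 4| < 1 and |u + 4| < ϵ/13, so |(-u^2 + 4u - 1) + 33| < ϵ.

δ = min(1, ϵ/13)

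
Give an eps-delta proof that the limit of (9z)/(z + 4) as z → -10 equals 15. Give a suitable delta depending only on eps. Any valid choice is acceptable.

delta = min(3, (1/2)eps)

Let eps > 0 be given. We want delta > 0 with 0 < |z + 10| < delta ⇒ |(9z)/(z + 4) − 15| < eps.
Combining over a common denominator, (9z)/(z + 4) − 15 = [(9z)·(-6) − (-90)·(z + 4)] / [(-6)·(z + 4)] = 36(z + 10) / ((-6)(z + 4)).
So |(9z)/(z + 4) − 15| = 36|z + 10| / (6·|z + 4|).
Require delta ≤ 3, so |z + 4| ≥ |-6| − |z + 10| > 6 − 3 = 3.
Hence |(9z)/(z + 4) − 15| < 36|z + 10|/(6·3) = 2|z + 10|, which is < eps once |z + 10| < (1/2)eps.
Take delta = min(3, (1/2)eps). Then 0 < |z + 10| < delta forces both bounds, so |(9z)/(z + 4) − 15| < eps.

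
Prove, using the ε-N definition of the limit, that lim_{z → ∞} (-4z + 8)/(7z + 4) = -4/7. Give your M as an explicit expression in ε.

M = (72/49)/ε

Fix ε > 0. We seek M > 0 such that z > M implies |(-4z + 8)/(7z + 4) + 4/7| < ε.
(-4z + 8)/(7z + 4) + 4/7 = (7(-4z + 8) − (-4)(7z + 4)) / (7(7z + 4)) = 72/(7(7z + 4)).
For z > 0 we have 7z + 4 > 7z, so |(-4z + 8)/(7z + 4) + 4/7| = 72/(7(7z + 4)) < 72/(7·7z) = (72/49)/z.
Thus |(-4z + 8)/(7z + 4) + 4/7| < ε whenever z > (72/49)/ε.
Take M = (72/49)/ε. If z > M then |(-4z + 8)/(7z + 4) + 4/7| < (72/49)/z < ε.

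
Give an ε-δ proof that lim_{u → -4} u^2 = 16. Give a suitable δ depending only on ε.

Let ε > 0. We seek δ > 0 with 0 < |u + 4| < δ ⇒ |u^2 − 16| < ε.
Factor: u^2 − 16 = (u + 4)(u - 4), so |u^2 − 16| = |u + 4|·|u - 4|.
Restrict δ ≤ 1. Then |u + 4| < 1 gives |u| < 5, so by the triangle inequality |u - 4| ≤ 5 + 4 = 9.
Hence |u^2 − 16| ≤ 9|u + 4|, which is < ε once |u + 4| < ε/9.
Take δ = min(1, ε/9). If 0 < |u + 4| < δ then both bounds hold and |u^2 − 16| ≤ 9|u + 4| < 9·(ε/9) = ε.

δ = min(1, ε/9)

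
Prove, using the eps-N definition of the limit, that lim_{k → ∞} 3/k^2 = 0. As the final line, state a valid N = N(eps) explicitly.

N = (3/eps)^{1/2}

Let eps > 0. For k ≥ 1, |3/k^2 − 0| = 3/k^2.
3/k^2 < eps ⇔ k^2 > 3/eps ⇔ k > (3/eps)^{1/2}.
Take N = (3/eps)^{1/2}. Then k > N implies 3/k^2 < eps.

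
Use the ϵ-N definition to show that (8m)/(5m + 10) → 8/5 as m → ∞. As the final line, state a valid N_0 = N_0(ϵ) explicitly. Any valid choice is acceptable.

N_0 = (16/5)/ϵ

Let ϵ > 0 be given. For m ≥ 1, |(8m)/(5m + 10) − (8/5)| = |-80|/(5(5m + 10)) = 80/(5(5m + 10)).
Since 5m + 10 ≥ 5m for m ≥ 1, this is ≤ 80/(5·5m) = (16/5)/m.
So |(8m)/(5m + 10) − (8/5)| < ϵ whenever m > (16/5)/ϵ.
Take N_0 = (16/5)/ϵ. If m > N_0 then |(8m)/(5m + 10) − (8/5)| ≤ (16/5)/m < ϵ.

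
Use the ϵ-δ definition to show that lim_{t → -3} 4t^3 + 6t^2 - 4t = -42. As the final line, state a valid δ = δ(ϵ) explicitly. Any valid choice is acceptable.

Suppose ϵ > 0. We want δ > 0 such that 0 < |t + 3| < δ implies |(4t^3 + 6t^2 - 4t) + 42| < ϵ.
(4t^3 + 6t^2 - 4t) + 42 = 4t^3 + 6t^2 - 4t + 42 = (t + 3)(4t^2 - 6t + 14).
So |(4t^3 + 6t^2 - 4t) + 42| = |t + 3|·|4t^2 - 6t + 14|.
Assume first that |t + 3| < 2, so |t| < 5. Then |4t^2 - 6t + 14| ≤ 4·5^2 + 6·5 + 14 = 144.
Hence |(4t^3 + 6t^2 - 4t) + 42| ≤ 144|t + 3| < ϵ provided |t + 3| < ϵ/144.
Take δ = min(2, ϵ/144). Then 0 < |t + 3| < δ gives both |t + 3| < 2 and |t + 3| < ϵ/144, so |(4t^3 + 6t^2 - 4t) + 42| < ϵ.

δ = min(2, ϵ/144)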